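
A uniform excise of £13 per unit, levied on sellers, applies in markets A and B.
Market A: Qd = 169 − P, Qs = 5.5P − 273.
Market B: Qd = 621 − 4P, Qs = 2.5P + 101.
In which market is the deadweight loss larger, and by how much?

Market B, by £58.5.

Market A: pre-tax P* = £68, Q* = 101; post-tax Q = 90; deadweight loss = £71.5.
Market B: pre-tax P* = £80, Q* = 301; post-tax Q = 281; deadweight loss = £130.
Difference: £71.5 vs £130 → market B is larger by £58.5.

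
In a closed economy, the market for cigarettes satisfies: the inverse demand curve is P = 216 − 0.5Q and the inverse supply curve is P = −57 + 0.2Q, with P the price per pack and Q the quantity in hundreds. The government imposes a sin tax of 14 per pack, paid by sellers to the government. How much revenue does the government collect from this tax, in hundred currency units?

Tax revenue = 5180 hundred.

Rewrite in direct form: Qd = 432 − 2P and Qs = 5P + 285.
Before the tax: set 432 − 2P = 5P + 285 → P* = 21, Q* = 390.
With the tax collected from sellers, supply shifts: Qs = 5(P − 14) + 285.
New equilibrium: buyers pay 31, sellers receive 17, Q = 370. (Wedge: Pb − Ps = 14.)
Revenue = t · Q = 14 · 370 = 5180.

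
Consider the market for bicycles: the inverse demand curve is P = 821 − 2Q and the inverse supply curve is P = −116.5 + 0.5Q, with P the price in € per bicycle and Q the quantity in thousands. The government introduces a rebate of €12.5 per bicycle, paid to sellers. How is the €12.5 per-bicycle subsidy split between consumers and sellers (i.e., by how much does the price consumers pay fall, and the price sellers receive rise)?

Inverting to Q(P) form: Qd = 410.5 − 0.5P; Qs = 2P + 233.
Before the subsidy: set 410.5 − 0.5P = 2P + 233 → P* = €71, Q* = 375.
With a per-unit subsidy paid to sellers, each receives P + 12.5 per unit sold, so supply becomes Qs = 2(P + 12.5) + 233.
New equilibrium: consumers pay €61, sellers receive €73.5, Q = 380. (Wedge: Pb − Ps = −12.5.)
Gain to consumers: €10; to sellers: €2.5. (They sum to €12.5.)

Consumers gain €10 per bicycle; sellers gain €2.5 per bicycle.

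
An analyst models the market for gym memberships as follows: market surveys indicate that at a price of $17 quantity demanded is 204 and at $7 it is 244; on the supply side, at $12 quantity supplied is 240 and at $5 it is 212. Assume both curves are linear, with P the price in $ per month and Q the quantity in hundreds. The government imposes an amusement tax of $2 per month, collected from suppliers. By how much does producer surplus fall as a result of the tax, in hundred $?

Producer surplus falls by $230 hundred.

Demand slope: (244 − 204)/(7 − 17) = -4, so Qd = 272 − 4P.
Supply slope: (212 − 240)/(5 − 12) = 4, so Qs = 4P + 192.
Before the tax: set 272 − 4P = 4P + 192 → P* = $10, Q* = 232.
With the tax collected from suppliers, supply shifts: Qs = 4(P − 2) + 192.
Solving gives Q = 228 with consumers paying $11 and suppliers receiving $9 (the $2 wedge).
ΔPS is the trapezoid between Q = 228 and Q = 232 of height $1: ½ · (232 + 228) · 1 = $230.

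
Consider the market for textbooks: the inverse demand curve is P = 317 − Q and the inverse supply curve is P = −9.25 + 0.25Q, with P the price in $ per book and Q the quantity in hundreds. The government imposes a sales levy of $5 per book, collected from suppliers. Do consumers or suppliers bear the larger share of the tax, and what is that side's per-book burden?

Rewrite in direct form: Qd = 317 − P and Qs = 4P + 37.
Before the tax: set 317 − P = 4P + 37 → P* = $56, Q* = 261.
With the tax collected from suppliers, supply shifts: Qs = 4(P − 5) + 37.
New equilibrium: consumers pay $60, suppliers receive $55, Q = 257. (Wedge: Pb − Ps = 5.)
Per-book burden: consumers $4, suppliers $1.
Consumers take the larger share because demand is less price-elastic here (demand slope 1 vs supply slope 4).
The less price-elastic side of the market bears the larger share of a per-unit tax.

Consumers bear the larger share: $4 per book.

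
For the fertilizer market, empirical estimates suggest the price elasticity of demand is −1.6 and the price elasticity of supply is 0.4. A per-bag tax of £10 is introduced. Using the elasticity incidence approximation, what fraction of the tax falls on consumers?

Consumers' share ≈ 0.2.

Incidence ratio: consumers' share ≈ εs / (εs + |εd|) = 0.4 / (0.4 + 1.6) = 0.2.
Supply is the less elastic side, so consumers bear the smaller share.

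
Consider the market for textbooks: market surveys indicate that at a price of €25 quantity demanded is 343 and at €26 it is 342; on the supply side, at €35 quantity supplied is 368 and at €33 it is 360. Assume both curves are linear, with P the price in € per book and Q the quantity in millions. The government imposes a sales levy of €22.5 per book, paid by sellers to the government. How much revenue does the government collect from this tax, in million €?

Demand slope: (342 − 343)/(26 − 25) = -1, so Qd = 368 − P.
Supply slope: (360 − 368)/(33 − 35) = 4, so Qs = 4P + 228.
Before the tax: set 368 − P = 4P + 228 → P* = €28, Q* = 340.
With the tax collected from sellers, supply shifts: Qs = 4(P − 22.5) + 228.
Solving gives Q = 322 with buyers paying €46 and sellers receiving €23.5 (the €22.5 wedge).
Revenue = t · Q = 22.5 · 322 = €7245.

Tax revenue = €7245 million.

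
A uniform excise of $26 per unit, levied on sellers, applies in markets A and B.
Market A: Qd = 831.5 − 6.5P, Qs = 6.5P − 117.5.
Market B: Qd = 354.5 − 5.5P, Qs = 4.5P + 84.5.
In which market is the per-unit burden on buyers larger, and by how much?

Market A, by $1.3.

Market A: pre-tax P* = $73, Q* = 357; post-tax Q = 272.5; per-unit burden on buyers = $13.
Market B: pre-tax P* = $27, Q* = 206; post-tax Q = 141.65; per-unit burden on buyers = $11.7.
Difference: $13 vs $11.7 → market A is larger by $1.3.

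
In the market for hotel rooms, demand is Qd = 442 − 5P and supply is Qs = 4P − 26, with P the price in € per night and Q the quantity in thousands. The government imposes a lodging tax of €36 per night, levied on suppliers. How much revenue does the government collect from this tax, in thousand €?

Before the tax: set 442 − 5P = 4P − 26 → P* = €52, Q* = 182.
With the tax collected from suppliers, supply shifts: Qs = 4(P − 36) − 26.
Solving gives Q = 102 with buyers paying €68 and suppliers receiving €32 (the €36 wedge).
Revenue = t · Q = 36 · 102 = €3672.

Tax revenue = €3672 thousand.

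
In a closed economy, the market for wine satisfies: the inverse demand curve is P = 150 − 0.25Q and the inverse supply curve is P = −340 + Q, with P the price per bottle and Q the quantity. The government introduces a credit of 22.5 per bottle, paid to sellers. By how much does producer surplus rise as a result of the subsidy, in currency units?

Producer surplus rises by 7218.

Rewrite in direct form: Qd = 600 − 4P and Qs = P + 340.
Before the subsidy: set 600 − 4P = P + 340 → P* = 52, Q* = 392.
With a per-unit subsidy paid to sellers, each receives P + 22.5 per unit sold, so supply becomes Qs = (P + 22.5) + 340.
New equilibrium: consumers pay 47.5, sellers receive 70, Q = 410. (Wedge: Pb − Ps = −22.5.)
ΔPS is the trapezoid between Q = 410 and Q = 392 of height 18: ½ · (392 + 410) · 18 = 7218.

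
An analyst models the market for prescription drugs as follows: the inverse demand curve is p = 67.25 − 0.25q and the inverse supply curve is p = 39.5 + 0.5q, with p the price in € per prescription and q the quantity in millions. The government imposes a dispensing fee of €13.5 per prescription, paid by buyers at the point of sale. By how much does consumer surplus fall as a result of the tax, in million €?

Consumer surplus falls by €126 million.

Inverting to q(p) form: qd = 269 − 4p; qs = 2p − 79.
Before the tax: set 269 − 4p = 2p − 79 → p* = €58, q* = 37.
With the tax collected from buyers, demand (in seller-price terms) shifts: qd = 269 − 4(p + 13.5).
New equilibrium: buyers pay €62.5, suppliers receive €49, q = 19. (Wedge: pb − ps = 13.5.)
ΔCS is the trapezoid between Q = 19 and Q = 37 of height €4.5: ½ · (37 + 19) · 4.5 = €126.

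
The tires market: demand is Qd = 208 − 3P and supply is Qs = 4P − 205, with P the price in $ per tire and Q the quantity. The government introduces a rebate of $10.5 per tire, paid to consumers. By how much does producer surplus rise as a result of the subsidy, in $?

Before the subsidy: set 208 − 3P = 4P − 205 → P* = $59, Q* = 31.
With a per-unit subsidy paid to consumers, each effectively pays P − 10.5, so demand becomes Qd = 208 − 3(P − 10.5).
New equilibrium: consumers pay $53, suppliers receive $63.5, Q = 49. (Wedge: Pb − Ps = −10.5.)
ΔPS is the trapezoid between Q = 49 and Q = 31 of height $4.5: ½ · (31 + 49) · 4.5 = $180.

Producer surplus rises by $180.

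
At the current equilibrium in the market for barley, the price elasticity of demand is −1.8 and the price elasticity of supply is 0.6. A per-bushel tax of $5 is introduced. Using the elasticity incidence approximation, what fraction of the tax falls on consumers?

Incidence ratio: consumers' share ≈ εs / (εs + |εd|) = 0.6 / (0.6 + 1.8) = 0.25.
Supply is the less elastic side, so consumers bear the smaller share.

Consumers' share ≈ 0.25.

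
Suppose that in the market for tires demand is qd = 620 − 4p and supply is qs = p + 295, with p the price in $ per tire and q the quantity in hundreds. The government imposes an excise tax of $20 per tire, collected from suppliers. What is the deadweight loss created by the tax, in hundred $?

Deadweight loss = $160 hundred.

Before the tax: set 620 − 4p = p + 295 → p* = $65, q* = 360.
With the tax collected from suppliers, supply shifts: qs = (p − 20) + 295.
New equilibrium: buyers pay $69, suppliers receive $49, q = 344. (Wedge: pb − ps = 20.)
Quantity falls by |ΔQ| = |360 − 344| = 16.
DWL = ½ · t · |ΔQ| = ½ · 20 · 16 = $160.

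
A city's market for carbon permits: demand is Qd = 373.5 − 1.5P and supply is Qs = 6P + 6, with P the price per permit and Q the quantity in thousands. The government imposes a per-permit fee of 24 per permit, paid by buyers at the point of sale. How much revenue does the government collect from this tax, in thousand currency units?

Without the tax, 373.5 − 1.5P = 6P + 6 gives 7.5P = 367.5, so P* = 49 and Q* = 300.
With the tax collected from buyers, demand (in seller-price terms) shifts: Qd = 373.5 − 1.5(P + 24).
New equilibrium: buyers pay 68.2, sellers receive 44.2, Q = 271.2. (Wedge: Pb − Ps = 24.)
Revenue = t · Q = 24 · 271.2 = 6508.8.

Tax revenue = 6508.8 thousand.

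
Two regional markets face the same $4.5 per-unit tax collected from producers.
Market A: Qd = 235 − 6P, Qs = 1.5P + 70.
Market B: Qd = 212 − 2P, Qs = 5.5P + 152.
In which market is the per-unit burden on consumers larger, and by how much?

Market A: pre-tax P* = $22, Q* = 103; post-tax Q = 97.6; per-unit burden on consumers = $0.9.
Market B: pre-tax P* = $8, Q* = 196; post-tax Q = 189.4; per-unit burden on consumers = $3.3.
Difference: $0.9 vs $3.3 → market B is larger by $2.4.

Market B, by $2.4.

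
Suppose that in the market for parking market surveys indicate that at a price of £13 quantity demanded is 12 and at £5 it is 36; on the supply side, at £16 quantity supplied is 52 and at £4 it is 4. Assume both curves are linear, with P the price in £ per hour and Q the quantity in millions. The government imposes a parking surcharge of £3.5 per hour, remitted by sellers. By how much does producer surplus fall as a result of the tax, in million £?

Demand slope: (36 − 12)/(5 − 13) = -3, so Qd = 51 − 3P.
Supply slope: (4 − 52)/(4 − 16) = 4, so Qs = 4P − 12.
Before the tax: set 51 − 3P = 4P − 12 → P* = £9, Q* = 24.
With the tax collected from sellers, supply shifts: Qs = 4(P − 3.5) − 12.
New equilibrium: consumers pay £11, sellers receive £7.5, Q = 18. (Wedge: Pb − Ps = 3.5.)
ΔPS is the trapezoid between Q = 18 and Q = 24 of height £1.5: ½ · (24 + 18) · 1.5 = £31.5.

Producer surplus falls by £31.5 million.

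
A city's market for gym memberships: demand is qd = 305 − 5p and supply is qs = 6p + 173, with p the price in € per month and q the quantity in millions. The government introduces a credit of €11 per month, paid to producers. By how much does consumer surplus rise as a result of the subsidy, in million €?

Consumer surplus rises by €1560 million.

Before the subsidy: set 305 − 5p = 6p + 173 → p* = €12, q* = 245.
With a per-unit subsidy paid to producers, each receives p + 11 per unit sold, so supply becomes qs = 6(p + 11) + 173.
New equilibrium: buyers pay €6, producers receive €17, q = 275. (Wedge: pb − ps = −11.)
ΔCS is the trapezoid between Q = 275 and Q = 245 of height €6: ½ · (245 + 275) · 6 = €1560.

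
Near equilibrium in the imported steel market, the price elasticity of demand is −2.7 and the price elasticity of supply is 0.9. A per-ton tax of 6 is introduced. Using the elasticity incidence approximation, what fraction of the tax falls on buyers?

Incidence ratio: buyers' share ≈ εs / (εs + |εd|) = 0.9 / (0.9 + 2.7) = 0.25.
Supply is the less elastic side, so buyers bear the smaller share.

Buyers' share ≈ 0.25.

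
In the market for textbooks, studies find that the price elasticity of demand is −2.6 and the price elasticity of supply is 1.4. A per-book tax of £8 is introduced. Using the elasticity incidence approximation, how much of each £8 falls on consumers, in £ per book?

Consumers bear ≈ £2.8 per book.

Incidence ratio: consumers' share ≈ εs / (εs + |εd|) = 1.4 / (1.4 + 2.6) = 0.35.
So consumers bear ≈ 0.35 × £8 = £2.8; producers bear £5.2.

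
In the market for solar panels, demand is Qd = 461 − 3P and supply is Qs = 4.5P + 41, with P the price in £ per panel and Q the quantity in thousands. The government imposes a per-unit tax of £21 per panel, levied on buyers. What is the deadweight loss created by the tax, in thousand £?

Deadweight loss = £396.9 thousand.

Before the tax: set 461 − 3P = 4.5P + 41 → P* = £56, Q* = 293.
With the tax collected from buyers, demand (in seller-price terms) shifts: Qd = 461 − 3(P + 21).
Solving gives Q = 255.2 with buyers paying £68.6 and sellers receiving £47.6 (the £21 wedge).
Quantity falls by |ΔQ| = |293 − 255.2| = 37.8.
DWL = ½ · t · |ΔQ| = ½ · 21 · 37.8 = £396.9.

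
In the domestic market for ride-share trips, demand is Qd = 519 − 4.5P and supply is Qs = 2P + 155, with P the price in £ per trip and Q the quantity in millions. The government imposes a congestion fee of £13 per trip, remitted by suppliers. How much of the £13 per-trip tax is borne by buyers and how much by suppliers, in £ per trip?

Before the tax: set 519 − 4.5P = 2P + 155 → P* = £56, Q* = 267.
With the tax collected from suppliers, supply shifts: Qs = 2(P − 13) + 155.
Solving gives Q = 249 with buyers paying £60 and suppliers receiving £47 (the £13 wedge).
Burden on buyers: £4; on suppliers: £9. (They sum to £13.)
The less price-elastic side of the market bears the larger share of a per-unit tax.

Buyers bear £4 per trip; suppliers bear £9 per trip.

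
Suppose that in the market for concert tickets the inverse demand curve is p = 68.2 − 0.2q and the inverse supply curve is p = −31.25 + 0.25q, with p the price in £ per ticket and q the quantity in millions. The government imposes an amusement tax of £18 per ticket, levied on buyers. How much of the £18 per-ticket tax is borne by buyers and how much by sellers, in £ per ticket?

Inverting to q(p) form: qd = 341 − 5p; qs = 4p + 125.
Without the tax, 341 − 5p = 4p + 125 gives 9p = 216, so p* = £24 and q* = 221.
With the tax collected from buyers, demand (in seller-price terms) shifts: qd = 341 − 5(p + 18).
New equilibrium: buyers pay £32, sellers receive £14, q = 181. (Wedge: pb − ps = 18.)
Burden on buyers: £8; on sellers: £10. (They sum to £18.)

Buyers bear £8 per ticket; sellers bear £10 per ticket.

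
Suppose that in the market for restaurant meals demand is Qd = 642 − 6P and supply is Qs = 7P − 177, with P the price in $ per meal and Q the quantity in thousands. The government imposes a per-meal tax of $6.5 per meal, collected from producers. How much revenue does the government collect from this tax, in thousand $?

Tax revenue = $1579.5 thousand.

Before the tax: set 642 − 6P = 7P − 177 → P* = $63, Q* = 264.
With the tax collected from producers, supply shifts: Qs = 7(P − 6.5) − 177.
Solving gives Q = 243 with consumers paying $66.5 and producers receiving $60 (the $6.5 wedge).
Revenue = t · Q = 6.5 · 243 = $1579.5.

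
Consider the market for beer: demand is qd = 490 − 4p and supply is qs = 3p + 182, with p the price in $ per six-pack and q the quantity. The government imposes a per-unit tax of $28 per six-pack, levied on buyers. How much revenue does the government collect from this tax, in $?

Tax revenue = $7448.

Without the tax, 490 − 4p = 3p + 182 gives 7p = 308, so p* = $44 and q* = 314.
With the tax collected from buyers, demand (in seller-price terms) shifts: qd = 490 − 4(p + 28).
Solving gives q = 266 with buyers paying $56 and suppliers receiving $28 (the $28 wedge).
Revenue = t · Q = 28 · 266 = $7448.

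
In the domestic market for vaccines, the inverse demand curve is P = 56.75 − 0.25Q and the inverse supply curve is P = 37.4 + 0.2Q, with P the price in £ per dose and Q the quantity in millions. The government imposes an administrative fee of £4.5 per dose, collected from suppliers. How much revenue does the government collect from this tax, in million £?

Tax revenue = £148.5 million.

Rewrite in direct form: Qd = 227 − 4P and Qs = 5P − 187.
Without the tax, 227 − 4P = 5P − 187 gives 9P = 414, so P* = £46 and Q* = 43.
With the tax collected from suppliers, supply shifts: Qs = 5(P − 4.5) − 187.
New equilibrium: consumers pay £48.5, suppliers receive £44, Q = 33. (Wedge: Pb − Ps = 4.5.)
Revenue = t · Q = 4.5 · 33 = £148.5.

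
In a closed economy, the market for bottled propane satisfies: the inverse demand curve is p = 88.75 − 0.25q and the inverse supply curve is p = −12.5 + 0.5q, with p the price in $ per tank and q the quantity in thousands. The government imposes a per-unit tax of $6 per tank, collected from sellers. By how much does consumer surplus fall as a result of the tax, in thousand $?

Consumer surplus falls by $262 thousand.

Inverting to q(p) form: qd = 355 − 4p; qs = 2p + 25.
Without the tax, 355 − 4p = 2p + 25 gives 6p = 330, so p* = $55 and q* = 135.
With the tax collected from sellers, supply shifts: qs = 2(p − 6) + 25.
Solving gives q = 127 with consumers paying $57 and sellers receiving $51 (the $6 wedge).
ΔCS is the trapezoid between Q = 127 and Q = 135 of height $2: ½ · (135 + 127) · 2 = $262.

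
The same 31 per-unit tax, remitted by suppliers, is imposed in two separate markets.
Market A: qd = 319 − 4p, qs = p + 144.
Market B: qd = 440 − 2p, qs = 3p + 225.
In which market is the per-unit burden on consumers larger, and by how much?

Market A: pre-tax p* = 35, q* = 179; post-tax q = 154.2; per-unit burden on consumers = 6.2.
Market B: pre-tax p* = 43, q* = 354; post-tax q = 316.8; per-unit burden on consumers = 18.6.
Difference: 6.2 vs 18.6 → market B is larger by 12.4.

Market B, by 12.4.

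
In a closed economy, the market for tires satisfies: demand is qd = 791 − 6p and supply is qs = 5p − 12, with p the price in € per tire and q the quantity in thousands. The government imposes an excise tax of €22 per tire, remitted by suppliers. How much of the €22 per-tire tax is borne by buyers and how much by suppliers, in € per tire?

Without the tax, 791 − 6p = 5p − 12 gives 11p = 803, so p* = €73 and q* = 353.
With the tax collected from suppliers, supply shifts: qs = 5(p − 22) − 12.
Solving gives q = 293 with buyers paying €83 and suppliers receiving €61 (the €22 wedge).
Burden on buyers: €10; on suppliers: €12. (They sum to €22.)

Buyers bear €10 per tire; suppliers bear €12 per tire.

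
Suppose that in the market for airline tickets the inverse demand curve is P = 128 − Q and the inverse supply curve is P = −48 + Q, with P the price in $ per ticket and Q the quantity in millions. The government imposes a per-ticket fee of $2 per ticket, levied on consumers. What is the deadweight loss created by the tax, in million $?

Deadweight loss = $1 million.

Rewrite in direct form: Qd = 128 − P and Qs = P + 48.
Before the tax: set 128 − P = P + 48 → P* = $40, Q* = 88.
With the tax collected from consumers, demand (in seller-price terms) shifts: Qd = 128 − (P + 2).
Solving gives Q = 87 with consumers paying $41 and producers receiving $39 (the $2 wedge).
Quantity falls by |ΔQ| = |88 − 87| = 1.
DWL = ½ · t · |ΔQ| = ½ · 2 · 1 = $1.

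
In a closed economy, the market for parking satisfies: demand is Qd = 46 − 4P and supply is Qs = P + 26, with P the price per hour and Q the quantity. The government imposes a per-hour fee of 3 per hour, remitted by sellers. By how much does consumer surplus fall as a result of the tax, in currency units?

Before the tax: set 46 − 4P = P + 26 → P* = 4, Q* = 30.
With the tax collected from sellers, supply shifts: Qs = (P − 3) + 26.
Solving gives Q = 27.6 with consumers paying 4.6 and sellers receiving 1.6 (the 3 wedge).
ΔCS is the trapezoid between Q = 27.6 and Q = 30 of height 0.6: ½ · (30 + 27.6) · 0.6 = 17.28.

Consumer surplus falls by 17.28.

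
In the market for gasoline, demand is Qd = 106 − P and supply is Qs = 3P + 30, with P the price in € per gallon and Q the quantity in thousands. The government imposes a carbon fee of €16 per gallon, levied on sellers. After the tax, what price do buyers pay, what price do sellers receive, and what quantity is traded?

Buyers pay €31; sellers receive €15; quantity = 75.

Before the tax: set 106 − P = 3P + 30 → P* = €19, Q* = 87.
With the tax collected from sellers, supply shifts: Qs = 3(P − 16) + 30.
Solving gives Q = 75 with buyers paying €31 and sellers receiving €15 (the €16 wedge).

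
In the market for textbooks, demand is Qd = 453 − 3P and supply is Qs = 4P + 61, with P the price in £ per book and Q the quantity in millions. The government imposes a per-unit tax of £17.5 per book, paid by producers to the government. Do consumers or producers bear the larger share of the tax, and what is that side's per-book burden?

Before the tax: set 453 − 3P = 4P + 61 → P* = £56, Q* = 285.
With the tax collected from producers, supply shifts: Qs = 4(P − 17.5) + 61.
New equilibrium: consumers pay £66, producers receive £48.5, Q = 255. (Wedge: Pb − Ps = 17.5.)
Per-book burden: consumers £10, producers £7.5.
Consumers take the larger share because demand is less price-elastic here (demand slope 3 vs supply slope 4).
The less price-elastic side of the market bears the larger share of a per-unit tax.

Consumers bear the larger share: £10 per book.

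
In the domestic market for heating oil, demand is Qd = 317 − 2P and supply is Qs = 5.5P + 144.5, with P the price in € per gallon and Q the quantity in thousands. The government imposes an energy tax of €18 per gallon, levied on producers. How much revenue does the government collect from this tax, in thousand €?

Tax revenue = €4402.8 thousand.

Before the tax: set 317 − 2P = 5.5P + 144.5 → P* = €23, Q* = 271.
With the tax collected from producers, supply shifts: Qs = 5.5(P − 18) + 144.5.
Solving gives Q = 244.6 with consumers paying €36.2 and producers receiving €18.2 (the €18 wedge).
Revenue = t · Q = 18 · 244.6 = €4402.8.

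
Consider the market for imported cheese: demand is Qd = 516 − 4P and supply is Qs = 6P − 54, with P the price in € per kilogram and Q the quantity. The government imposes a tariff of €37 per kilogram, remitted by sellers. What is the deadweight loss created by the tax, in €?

Without the tax, 516 − 4P = 6P − 54 gives 10P = 570, so P* = €57 and Q* = 288.
With the tax collected from sellers, supply shifts: Qs = 6(P − 37) − 54.
Solving gives Q = 199.2 with consumers paying €79.2 and sellers receiving €42.2 (the €37 wedge).
Quantity falls by |ΔQ| = |288 − 199.2| = 88.8.
DWL = ½ · t · |ΔQ| = ½ · 37 · 88.8 = €1642.8.

Deadweight loss = €1642.8.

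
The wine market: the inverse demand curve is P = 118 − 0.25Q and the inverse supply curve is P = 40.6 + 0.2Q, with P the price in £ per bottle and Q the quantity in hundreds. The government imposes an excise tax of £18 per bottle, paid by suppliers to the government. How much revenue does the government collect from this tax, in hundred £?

Tax revenue = £2376 hundred.

Rewrite in direct form: Qd = 472 − 4P and Qs = 5P − 203.
Before the tax: set 472 − 4P = 5P − 203 → P* = £75, Q* = 172.
With the tax collected from suppliers, supply shifts: Qs = 5(P − 18) − 203.
New equilibrium: buyers pay £85, suppliers receive £67, Q = 132. (Wedge: Pb − Ps = 18.)
Revenue = t · Q = 18 · 132 = £2376.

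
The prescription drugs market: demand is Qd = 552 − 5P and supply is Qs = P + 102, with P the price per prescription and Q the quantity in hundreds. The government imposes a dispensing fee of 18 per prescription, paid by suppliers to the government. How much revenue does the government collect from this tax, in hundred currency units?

Tax revenue = 2916 hundred.

Without the tax, 552 − 5P = P + 102 gives 6P = 450, so P* = 75 and Q* = 177.
With the tax collected from suppliers, supply shifts: Qs = (P − 18) + 102.
Solving gives Q = 162 with buyers paying 78 and suppliers receiving 60 (the 18 wedge).
Revenue = t · Q = 18 · 162 = 2916.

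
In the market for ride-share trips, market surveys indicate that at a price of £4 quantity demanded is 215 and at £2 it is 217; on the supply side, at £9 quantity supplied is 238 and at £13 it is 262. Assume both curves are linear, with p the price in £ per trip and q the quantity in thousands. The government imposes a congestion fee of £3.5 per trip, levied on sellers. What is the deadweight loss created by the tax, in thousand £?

Deadweight loss = £5.25 thousand.

Demand slope: (217 − 215)/(2 − 4) = -1, so qd = 219 − p.
Supply slope: (262 − 238)/(13 − 9) = 6, so qs = 6p + 184.
Before the tax: set 219 − p = 6p + 184 → p* = £5, q* = 214.
With the tax collected from sellers, supply shifts: qs = 6(p − 3.5) + 184.
Solving gives q = 211 with buyers paying £8 and sellers receiving £4.5 (the £3.5 wedge).
Quantity falls by |ΔQ| = |214 − 211| = 3.
DWL = ½ · t · |ΔQ| = ½ · 3.5 · 3 = £5.25.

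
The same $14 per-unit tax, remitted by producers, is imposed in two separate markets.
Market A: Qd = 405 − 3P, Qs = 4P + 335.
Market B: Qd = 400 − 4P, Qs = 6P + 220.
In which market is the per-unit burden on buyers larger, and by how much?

Market B, by $0.4.

Market A: pre-tax P* = $10, Q* = 375; post-tax Q = 351; per-unit burden on buyers = $8.
Market B: pre-tax P* = $18, Q* = 328; post-tax Q = 294.4; per-unit burden on buyers = $8.4.
Difference: $8 vs $8.4 → market B is larger by $0.4.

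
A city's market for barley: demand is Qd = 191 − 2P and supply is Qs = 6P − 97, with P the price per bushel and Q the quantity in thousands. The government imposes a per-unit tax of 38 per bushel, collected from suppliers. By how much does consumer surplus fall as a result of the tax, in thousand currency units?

Consumer surplus falls by 2579.25 thousand.

Without the tax, 191 − 2P = 6P − 97 gives 8P = 288, so P* = 36 and Q* = 119.
With the tax collected from suppliers, supply shifts: Qs = 6(P − 38) − 97.
New equilibrium: buyers pay 64.5, suppliers receive 26.5, Q = 62. (Wedge: Pb − Ps = 38.)
ΔCS is the trapezoid between Q = 62 and Q = 119 of height 28.5: ½ · (119 + 62) · 28.5 = 2579.25.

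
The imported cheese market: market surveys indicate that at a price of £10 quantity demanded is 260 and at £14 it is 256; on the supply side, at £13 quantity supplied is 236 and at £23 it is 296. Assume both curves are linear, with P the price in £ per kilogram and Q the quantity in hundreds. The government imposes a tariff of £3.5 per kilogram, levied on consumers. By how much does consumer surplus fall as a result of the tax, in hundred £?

Consumer surplus falls by £757.5 hundred.

Demand slope: (256 − 260)/(14 − 10) = -1, so Qd = 270 − P.
Supply slope: (296 − 236)/(23 − 13) = 6, so Qs = 6P + 158.
Without the tax, 270 − P = 6P + 158 gives 7P = 112, so P* = £16 and Q* = 254.
With the tax collected from consumers, demand (in seller-price terms) shifts: Qd = 270 − (P + 3.5).
Solving gives Q = 251 with consumers paying £19 and sellers receiving £15.5 (the £3.5 wedge).
ΔCS is the trapezoid between Q = 251 and Q = 254 of height £3: ½ · (254 + 251) · 3 = £757.5.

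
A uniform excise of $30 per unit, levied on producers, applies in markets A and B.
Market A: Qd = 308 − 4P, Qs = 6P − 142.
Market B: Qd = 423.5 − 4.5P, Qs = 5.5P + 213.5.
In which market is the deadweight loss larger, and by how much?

Market B, by $33.75.

Market A: pre-tax P* = $45, Q* = 128; post-tax Q = 56; deadweight loss = $1080.
Market B: pre-tax P* = $21, Q* = 329; post-tax Q = 254.75; deadweight loss = $1113.75.
Difference: $1080 vs $1113.75 → market B is larger by $33.75.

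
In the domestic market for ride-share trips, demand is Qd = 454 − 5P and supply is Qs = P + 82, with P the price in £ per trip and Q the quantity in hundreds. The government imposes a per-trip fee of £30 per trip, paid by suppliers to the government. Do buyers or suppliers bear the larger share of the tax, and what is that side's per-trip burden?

Without the tax, 454 − 5P = P + 82 gives 6P = 372, so P* = £62 and Q* = 144.
With the tax collected from suppliers, supply shifts: Qs = (P − 30) + 82.
Solving gives Q = 119 with buyers paying £67 and suppliers receiving £37 (the £30 wedge).
Per-trip burden: buyers £5, suppliers £25.
Suppliers take the larger share because supply is less price-elastic here (demand slope 5 vs supply slope 1).
The less price-elastic side of the market bears the larger share of a per-unit tax.

Suppliers bear the larger share: £25 per trip.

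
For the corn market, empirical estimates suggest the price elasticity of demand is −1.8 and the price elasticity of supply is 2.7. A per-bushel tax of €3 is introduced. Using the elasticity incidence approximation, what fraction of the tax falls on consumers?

Incidence ratio: consumers' share ≈ εs / (εs + |εd|) = 2.7 / (2.7 + 1.8) = 0.6.
Supply is the more elastic side, so consumers bear the larger share.

Consumers' share ≈ 0.6.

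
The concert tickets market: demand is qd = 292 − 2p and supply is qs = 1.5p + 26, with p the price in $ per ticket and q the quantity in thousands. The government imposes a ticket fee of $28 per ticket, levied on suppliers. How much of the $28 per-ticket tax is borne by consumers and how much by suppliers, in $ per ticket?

Before the tax: set 292 − 2p = 1.5p + 26 → p* = $76, q* = 140.
With the tax collected from suppliers, supply shifts: qs = 1.5(p − 28) + 26.
Solving gives q = 116 with consumers paying $88 and suppliers receiving $60 (the $28 wedge).
Burden on consumers: $12; on suppliers: $16. (They sum to $28.)

Consumers bear $12 per ticket; suppliers bear $16 per ticket.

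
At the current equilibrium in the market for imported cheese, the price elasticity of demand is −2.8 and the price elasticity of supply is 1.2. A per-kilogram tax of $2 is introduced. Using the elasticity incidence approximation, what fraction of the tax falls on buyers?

Incidence ratio: buyers' share ≈ εs / (εs + |εd|) = 1.2 / (1.2 + 2.8) = 0.3.
Supply is the less elastic side, so buyers bear the smaller share.

Buyers' share ≈ 0.3.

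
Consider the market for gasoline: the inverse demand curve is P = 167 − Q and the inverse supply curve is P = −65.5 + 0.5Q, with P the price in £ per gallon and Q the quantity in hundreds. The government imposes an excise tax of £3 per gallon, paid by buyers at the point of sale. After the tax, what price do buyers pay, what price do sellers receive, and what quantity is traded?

Rewrite in direct form: Qd = 167 − P and Qs = 2P + 131.
Before the tax: set 167 − P = 2P + 131 → P* = £12, Q* = 155.
With the tax collected from buyers, demand (in seller-price terms) shifts: Qd = 167 − (P + 3).
Solving gives Q = 153 with buyers paying £14 and sellers receiving £11 (the £3 wedge).

Buyers pay £14; sellers receive £11; quantity = 153.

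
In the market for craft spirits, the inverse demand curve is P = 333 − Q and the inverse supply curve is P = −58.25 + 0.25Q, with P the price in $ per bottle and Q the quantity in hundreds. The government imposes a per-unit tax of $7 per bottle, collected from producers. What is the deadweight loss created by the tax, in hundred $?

Inverting to Q(P) form: Qd = 333 − P; Qs = 4P + 233.
Without the tax, 333 − P = 4P + 233 gives 5P = 100, so P* = $20 and Q* = 313.
With the tax collected from producers, supply shifts: Qs = 4(P − 7) + 233.
New equilibrium: consumers pay $25.6, producers receive $18.6, Q = 307.4. (Wedge: Pb − Ps = 7.)
Quantity falls by |ΔQ| = |313 − 307.4| = 5.6.
DWL = ½ · t · |ΔQ| = ½ · 7 · 5.6 = $19.6.

Deadweight loss = $19.6 hundred.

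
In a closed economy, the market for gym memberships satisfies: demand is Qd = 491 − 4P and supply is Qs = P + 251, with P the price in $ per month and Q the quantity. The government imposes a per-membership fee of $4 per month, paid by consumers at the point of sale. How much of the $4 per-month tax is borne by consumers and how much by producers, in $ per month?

Consumers bear $0.8 per month; producers bear $3.2 per month.

Without the tax, 491 − 4P = P + 251 gives 5P = 240, so P* = $48 and Q* = 299.
With the tax collected from consumers, demand (in seller-price terms) shifts: Qd = 491 − 4(P + 4).
New equilibrium: consumers pay $48.8, producers receive $44.8, Q = 295.8. (Wedge: Pb − Ps = 4.)
Burden on consumers: $0.8; on producers: $3.2. (They sum to $4.)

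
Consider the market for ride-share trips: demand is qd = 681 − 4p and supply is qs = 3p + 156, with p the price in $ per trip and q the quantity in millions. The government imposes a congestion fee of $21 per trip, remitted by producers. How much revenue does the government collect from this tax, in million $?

Tax revenue = $7245 million.

Without the tax, 681 − 4p = 3p + 156 gives 7p = 525, so p* = $75 and q* = 381.
With the tax collected from producers, supply shifts: qs = 3(p − 21) + 156.
Solving gives q = 345 with buyers paying $84 and producers receiving $63 (the $21 wedge).
Revenue = t · Q = 21 · 345 = $7245.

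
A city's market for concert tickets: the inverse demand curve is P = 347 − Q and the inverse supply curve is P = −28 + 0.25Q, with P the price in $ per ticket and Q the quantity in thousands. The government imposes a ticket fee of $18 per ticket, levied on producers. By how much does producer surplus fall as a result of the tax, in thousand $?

Producer surplus falls by $1054.08 thousand.

Rewrite in direct form: Qd = 347 − P and Qs = 4P + 112.
Without the tax, 347 − P = 4P + 112 gives 5P = 235, so P* = $47 and Q* = 300.
With the tax collected from producers, supply shifts: Qs = 4(P − 18) + 112.
Solving gives Q = 285.6 with consumers paying $61.4 and producers receiving $43.4 (the $18 wedge).
ΔPS is the trapezoid between Q = 285.6 and Q = 300 of height $3.6: ½ · (300 + 285.6) · 3.6 = $1054.08.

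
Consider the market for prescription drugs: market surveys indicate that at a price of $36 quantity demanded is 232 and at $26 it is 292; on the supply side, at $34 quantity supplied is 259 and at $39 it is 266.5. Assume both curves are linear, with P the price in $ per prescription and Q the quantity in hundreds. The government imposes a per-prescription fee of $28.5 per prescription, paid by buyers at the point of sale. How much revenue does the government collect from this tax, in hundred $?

Tax revenue = $6321.3 hundred.

Demand slope: (292 − 232)/(26 − 36) = -6, so Qd = 448 − 6P.
Supply slope: (266.5 − 259)/(39 − 34) = 1.5, so Qs = 1.5P + 208.
Without the tax, 448 − 6P = 1.5P + 208 gives 7.5P = 240, so P* = $32 and Q* = 256.
With the tax collected from buyers, demand (in seller-price terms) shifts: Qd = 448 − 6(P + 28.5).
New equilibrium: buyers pay $37.7, sellers receive $9.2, Q = 221.8. (Wedge: Pb − Ps = 28.5.)
Revenue = t · Q = 28.5 · 221.8 = $6321.3.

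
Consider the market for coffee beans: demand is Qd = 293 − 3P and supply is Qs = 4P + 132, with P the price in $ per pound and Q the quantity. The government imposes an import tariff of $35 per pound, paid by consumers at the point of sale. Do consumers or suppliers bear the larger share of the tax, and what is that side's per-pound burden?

Consumers bear the larger share: $20 per pound.

Before the tax: set 293 − 3P = 4P + 132 → P* = $23, Q* = 224.
With the tax collected from consumers, demand (in seller-price terms) shifts: Qd = 293 − 3(P + 35).
Solving gives Q = 164 with consumers paying $43 and suppliers receiving $8 (the $35 wedge).
Per-pound burden: consumers $20, suppliers $15.
Consumers take the larger share because demand is less price-elastic here (demand slope 3 vs supply slope 4).
The less price-elastic side of the market bears the larger share of a per-unit tax.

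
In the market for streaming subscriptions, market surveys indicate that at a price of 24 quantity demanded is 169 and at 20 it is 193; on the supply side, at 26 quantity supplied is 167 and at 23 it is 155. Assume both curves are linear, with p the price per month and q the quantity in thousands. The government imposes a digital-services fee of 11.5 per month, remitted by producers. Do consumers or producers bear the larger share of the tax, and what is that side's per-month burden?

Demand slope: (193 − 169)/(20 − 24) = -6, so qd = 313 − 6p.
Supply slope: (155 − 167)/(23 − 26) = 4, so qs = 4p + 63.
Without the tax, 313 − 6p = 4p + 63 gives 10p = 250, so p* = 25 and q* = 163.
With the tax collected from producers, supply shifts: qs = 4(p − 11.5) + 63.
New equilibrium: consumers pay 29.6, producers receive 18.1, q = 135.4. (Wedge: pb − ps = 11.5.)
Per-month burden: consumers 4.6, producers 6.9.
Producers take the larger share because supply is less price-elastic here (demand slope 6 vs supply slope 4).
The less price-elastic side of the market bears the larger share of a per-unit tax.

Producers bear the larger share: 6.9 per month.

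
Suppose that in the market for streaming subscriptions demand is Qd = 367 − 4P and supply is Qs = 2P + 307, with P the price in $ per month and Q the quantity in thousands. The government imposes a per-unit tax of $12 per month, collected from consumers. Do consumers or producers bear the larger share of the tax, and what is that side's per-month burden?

Before the tax: set 367 − 4P = 2P + 307 → P* = $10, Q* = 327.
With the tax collected from consumers, demand (in seller-price terms) shifts: Qd = 367 − 4(P + 12).
New equilibrium: consumers pay $14, producers receive $2, Q = 311. (Wedge: Pb − Ps = 12.)
Per-month burden: consumers $4, producers $8.
Producers take the larger share because supply is less price-elastic here (demand slope 4 vs supply slope 2).

Producers bear the larger share: $8 per month.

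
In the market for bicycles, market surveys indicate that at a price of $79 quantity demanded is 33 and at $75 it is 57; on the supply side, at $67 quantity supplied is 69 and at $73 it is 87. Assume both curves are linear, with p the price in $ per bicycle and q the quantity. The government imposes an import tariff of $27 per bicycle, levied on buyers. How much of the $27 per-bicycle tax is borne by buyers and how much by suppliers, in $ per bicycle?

Buyers bear $9 per bicycle; suppliers bear $18 per bicycle.

Demand slope: (57 − 33)/(75 − 79) = -6, so qd = 507 − 6p.
Supply slope: (87 − 69)/(73 − 67) = 3, so qs = 3p − 132.
Before the tax: set 507 − 6p = 3p − 132 → p* = $71, q* = 81.
With the tax collected from buyers, demand (in seller-price terms) shifts: qd = 507 − 6(p + 27).
Solving gives q = 27 with buyers paying $80 and suppliers receiving $53 (the $27 wedge).
Burden on buyers: $9; on suppliers: $18. (They sum to $27.)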